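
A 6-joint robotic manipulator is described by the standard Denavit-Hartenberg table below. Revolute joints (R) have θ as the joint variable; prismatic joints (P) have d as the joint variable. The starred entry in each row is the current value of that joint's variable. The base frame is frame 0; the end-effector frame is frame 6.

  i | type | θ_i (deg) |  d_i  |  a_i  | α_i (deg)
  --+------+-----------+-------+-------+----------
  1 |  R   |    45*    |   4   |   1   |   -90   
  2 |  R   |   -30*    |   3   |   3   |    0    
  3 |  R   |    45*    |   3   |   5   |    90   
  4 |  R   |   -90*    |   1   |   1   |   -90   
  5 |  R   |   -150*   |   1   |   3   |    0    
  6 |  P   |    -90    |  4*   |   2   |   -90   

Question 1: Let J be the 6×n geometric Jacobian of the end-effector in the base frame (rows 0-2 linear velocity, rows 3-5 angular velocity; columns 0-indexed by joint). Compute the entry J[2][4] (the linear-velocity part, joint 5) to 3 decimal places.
axis z_4 = (0.6830,0.6830,-0.2588); lever o_n−o_4 = (0.8284,5.9168,-1.5182)
cross product → J_v[:, 4] = (0.4944,0.8226,3.4755)
J_ω[:, 4] = z_4
entry J[2][4] = 3.4755

3.475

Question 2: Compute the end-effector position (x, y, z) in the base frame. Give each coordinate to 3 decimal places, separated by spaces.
3.435 15.595 3.654

after link 1: o_1 = (0.7071, 0.7071, 4.0000)
after link 2: o_2 = (0.4229, 4.6655, 5.5000)
after link 3: o_3 = (1.7166, 10.2019, 4.2059)
after link 4: o_4 = (2.6068, 9.6778, 5.1718)
after link 5: o_5 = (1.7272, 12.4725, 6.3619)
after link 6: o_6 = (3.4351, 15.5947, 3.6536)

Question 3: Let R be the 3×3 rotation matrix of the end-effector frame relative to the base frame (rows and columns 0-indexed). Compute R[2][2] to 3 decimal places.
End-effector z-axis (col 2 of R) = (-0.5209,0.7039,0.4830)
R[2][2] = 0.4830

0.483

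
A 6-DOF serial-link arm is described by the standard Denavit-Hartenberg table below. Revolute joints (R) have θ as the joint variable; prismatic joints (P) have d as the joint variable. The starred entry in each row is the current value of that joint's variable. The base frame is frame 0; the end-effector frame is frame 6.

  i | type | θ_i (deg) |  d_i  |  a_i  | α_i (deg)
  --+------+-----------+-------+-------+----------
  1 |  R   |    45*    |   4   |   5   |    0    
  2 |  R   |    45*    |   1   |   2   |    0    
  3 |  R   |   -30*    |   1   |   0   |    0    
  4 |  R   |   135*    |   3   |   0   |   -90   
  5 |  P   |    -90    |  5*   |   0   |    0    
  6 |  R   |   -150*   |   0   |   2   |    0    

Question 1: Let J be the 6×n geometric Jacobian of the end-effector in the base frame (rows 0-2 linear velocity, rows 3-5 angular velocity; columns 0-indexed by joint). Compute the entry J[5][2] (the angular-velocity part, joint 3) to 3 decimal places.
axis z_2 = (0.0000,0.0000,1.0000); lever o_n−o_2 = (2.2600,-4.5708,2.2679)
cross product → J_v[:, 2] = (4.5708,2.2600,-0.0000)
J_ω[:, 2] = z_2
entry J[5][2] = 1.0000

1.000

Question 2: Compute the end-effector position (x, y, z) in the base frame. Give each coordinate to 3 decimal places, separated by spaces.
after link 1: o_1 = (3.5355, 3.5355, 4.0000)
after link 2: o_2 = (3.5355, 5.5355, 5.0000)
after link 3: o_3 = (3.5355, 5.5355, 6.0000)
after link 4: o_4 = (3.5355, 5.5355, 9.0000)
after link 5: o_5 = (4.8296, 0.7059, 9.0000)
after link 6: o_6 = (5.7956, 0.9647, 7.2679)

5.796 0.965 7.268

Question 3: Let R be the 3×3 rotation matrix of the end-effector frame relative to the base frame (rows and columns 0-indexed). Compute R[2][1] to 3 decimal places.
End-effector y-axis (col 1 of R) = (0.8365,0.2241,0.5000)
R[2][1] = 0.5000

0.500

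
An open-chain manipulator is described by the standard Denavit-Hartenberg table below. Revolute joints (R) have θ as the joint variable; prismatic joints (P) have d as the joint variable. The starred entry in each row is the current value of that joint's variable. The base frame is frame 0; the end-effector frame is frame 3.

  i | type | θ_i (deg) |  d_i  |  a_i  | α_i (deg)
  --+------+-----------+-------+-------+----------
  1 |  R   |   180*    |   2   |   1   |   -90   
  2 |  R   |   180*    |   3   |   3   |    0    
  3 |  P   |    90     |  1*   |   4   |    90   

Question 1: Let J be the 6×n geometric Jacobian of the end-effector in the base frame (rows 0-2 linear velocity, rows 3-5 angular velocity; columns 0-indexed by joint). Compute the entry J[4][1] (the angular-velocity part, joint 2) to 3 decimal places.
axis z_1 = (-0.0000,-1.0000,0.0000); lever o_n−o_1 = (3.0000,-4.0000,4.0000)
cross product → J_v[:, 1] = (-4.0000,0.0000,3.0000)
J_ω[:, 1] = z_1
entry J[4][1] = -1.0000

-1.000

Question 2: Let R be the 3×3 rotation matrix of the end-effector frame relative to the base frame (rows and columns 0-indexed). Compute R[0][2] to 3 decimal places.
End-effector z-axis (col 2 of R) = (1.0000,-0.0000,-0.0000)
R[0][2] = 1.0000

1.000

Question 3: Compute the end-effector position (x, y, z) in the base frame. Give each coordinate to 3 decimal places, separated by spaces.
2.000 -4.000 6.000

after link 1: o_1 = (-1.0000, 0.0000, 2.0000)
after link 2: o_2 = (2.0000, -3.0000, 2.0000)
after link 3: o_3 = (2.0000, -4.0000, 6.0000)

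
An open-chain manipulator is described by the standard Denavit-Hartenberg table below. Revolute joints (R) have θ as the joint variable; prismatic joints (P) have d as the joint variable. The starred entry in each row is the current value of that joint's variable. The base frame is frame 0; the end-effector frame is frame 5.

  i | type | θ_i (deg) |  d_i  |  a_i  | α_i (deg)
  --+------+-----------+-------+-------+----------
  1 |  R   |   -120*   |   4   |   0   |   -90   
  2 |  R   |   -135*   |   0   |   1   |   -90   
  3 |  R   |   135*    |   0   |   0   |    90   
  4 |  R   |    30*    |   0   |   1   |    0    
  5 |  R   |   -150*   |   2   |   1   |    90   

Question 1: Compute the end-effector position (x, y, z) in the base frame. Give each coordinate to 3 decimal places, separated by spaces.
after link 1: o_1 = (0.0000, 0.0000, 4.0000)
after link 2: o_2 = (0.3536, 0.6124, 4.7071)
after link 3: o_3 = (0.3536, 0.6124, 4.7071)
after link 4: o_4 = (-0.5701, 0.2374, 4.6276)
after link 5: o_5 = (-0.5574, 2.3806, 5.2653)

-0.557 2.381 5.265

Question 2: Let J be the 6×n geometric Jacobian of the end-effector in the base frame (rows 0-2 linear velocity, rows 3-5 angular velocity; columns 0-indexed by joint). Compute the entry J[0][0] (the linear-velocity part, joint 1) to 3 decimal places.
-2.381

axis z_0 = ẑ; lever o_n−o_0 = (-0.5574,2.3806,5.2653)
cross product → J_v[:, 0] = (-2.3806,-0.5574,0.0000)
J_ω[:, 0] = z_0
entry J[0][0] = -2.3806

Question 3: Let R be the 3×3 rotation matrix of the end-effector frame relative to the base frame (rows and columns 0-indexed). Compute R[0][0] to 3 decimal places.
End-effector x-axis (col 0 of R) = (0.7374,0.5701,-0.3624)
R[0][0] = 0.7374

0.737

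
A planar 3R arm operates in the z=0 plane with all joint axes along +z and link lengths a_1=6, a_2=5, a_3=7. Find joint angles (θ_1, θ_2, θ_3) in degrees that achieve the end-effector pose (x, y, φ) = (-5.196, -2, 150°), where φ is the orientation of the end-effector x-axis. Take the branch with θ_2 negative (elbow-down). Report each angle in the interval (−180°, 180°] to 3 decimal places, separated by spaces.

-29.999 -120.000 -60.002

wrist centre = target − a_3·(cos φ, sin φ) = (0.8662, -5.5000)
cos θ_2 = (31.0003−6²−5²)/(2·6·5) = -0.5000; θ_2 = -119.9997° (elbow-down)
β = atan2(-5.5000,0.8662) = -81.0502°; ψ = atan2(-4.3301,3.5000) = -51.0516°
θ_1 = β − ψ = -29.9985°
θ_3 = φ − θ_1 − θ_2 = -60.0017° (wrapped to (-180°,180°])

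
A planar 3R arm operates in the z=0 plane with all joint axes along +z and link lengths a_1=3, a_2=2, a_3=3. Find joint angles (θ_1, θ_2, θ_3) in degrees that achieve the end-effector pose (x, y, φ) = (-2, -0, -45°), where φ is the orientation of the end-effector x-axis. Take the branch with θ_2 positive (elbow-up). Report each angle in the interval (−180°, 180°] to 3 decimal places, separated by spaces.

wrist centre = target − a_3·(cos φ, sin φ) = (-4.1213, 2.1213)
cos θ_2 = (21.4853−3²−2²)/(2·3·2) = 0.7071; θ_2 = 45.0000° (elbow-up)
β = atan2(2.1213,-4.1213) = 152.7643°; ψ = atan2(1.4142,4.4142) = 17.7643°
θ_1 = β − ψ = 135.0000°
θ_3 = φ − θ_1 − θ_2 = 135.0000° (wrapped to (-180°,180°])

135.000 45.000 135.000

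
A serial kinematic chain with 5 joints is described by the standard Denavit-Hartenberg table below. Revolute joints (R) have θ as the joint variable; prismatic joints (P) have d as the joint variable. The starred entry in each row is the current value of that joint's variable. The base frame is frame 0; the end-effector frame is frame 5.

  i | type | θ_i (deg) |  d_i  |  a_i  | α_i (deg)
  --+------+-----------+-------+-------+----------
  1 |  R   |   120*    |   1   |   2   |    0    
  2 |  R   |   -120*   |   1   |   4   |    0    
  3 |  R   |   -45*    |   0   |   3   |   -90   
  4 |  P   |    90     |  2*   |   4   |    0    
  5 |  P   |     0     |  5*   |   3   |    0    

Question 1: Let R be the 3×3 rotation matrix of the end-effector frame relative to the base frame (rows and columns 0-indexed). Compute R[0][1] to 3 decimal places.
-0.707

End-effector y-axis (col 1 of R) = (-0.7071,0.7071,-0.0000)
R[0][1] = -0.7071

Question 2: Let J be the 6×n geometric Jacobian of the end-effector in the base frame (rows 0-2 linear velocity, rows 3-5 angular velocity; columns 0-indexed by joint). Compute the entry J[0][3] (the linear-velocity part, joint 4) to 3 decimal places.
0.707

prismatic axis z_3 = (0.7071,0.7071,0.0000)
J_v[:, 3] = z_3; J_ω[:, 3] = (0,0,0)
entry J[0][3] = 0.7071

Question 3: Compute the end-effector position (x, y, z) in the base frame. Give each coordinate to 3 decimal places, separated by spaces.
10.071 4.560 -5.000

after link 1: o_1 = (-1.0000, 1.7321, 1.0000)
after link 2: o_2 = (3.0000, 1.7321, 2.0000)
after link 3: o_3 = (5.1213, -0.3893, 2.0000)
after link 4: o_4 = (6.5355, 1.0249, -2.0000)
after link 5: o_5 = (10.0711, 4.5605, -5.0000)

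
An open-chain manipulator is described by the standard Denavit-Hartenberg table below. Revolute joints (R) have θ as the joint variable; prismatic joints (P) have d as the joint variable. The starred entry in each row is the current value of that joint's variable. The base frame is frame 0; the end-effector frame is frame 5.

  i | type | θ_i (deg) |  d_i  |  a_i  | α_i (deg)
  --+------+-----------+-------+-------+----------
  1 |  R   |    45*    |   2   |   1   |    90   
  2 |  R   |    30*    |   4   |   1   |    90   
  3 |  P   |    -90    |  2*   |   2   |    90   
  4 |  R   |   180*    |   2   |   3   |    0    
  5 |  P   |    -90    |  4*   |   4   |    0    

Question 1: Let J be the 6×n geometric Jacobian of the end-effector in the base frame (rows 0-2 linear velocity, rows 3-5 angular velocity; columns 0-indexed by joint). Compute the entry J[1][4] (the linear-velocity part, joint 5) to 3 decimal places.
-0.612

prismatic axis z_4 = (-0.6124,-0.6124,-0.5000)
J_v[:, 4] = z_4; J_ω[:, 4] = (0,0,0)
entry J[1][4] = -0.6124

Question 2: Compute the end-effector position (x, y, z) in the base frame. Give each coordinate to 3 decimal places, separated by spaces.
3.302 -3.769 -5.696

after link 1: o_1 = (0.7071, 0.7071, 2.0000)
after link 2: o_2 = (4.1479, -1.5089, 2.5000)
after link 3: o_3 = (3.4408, 0.6124, 0.7679)
after link 4: o_4 = (4.3374, -2.7337, -0.2321)
after link 5: o_5 = (3.3021, -3.7690, -5.6962)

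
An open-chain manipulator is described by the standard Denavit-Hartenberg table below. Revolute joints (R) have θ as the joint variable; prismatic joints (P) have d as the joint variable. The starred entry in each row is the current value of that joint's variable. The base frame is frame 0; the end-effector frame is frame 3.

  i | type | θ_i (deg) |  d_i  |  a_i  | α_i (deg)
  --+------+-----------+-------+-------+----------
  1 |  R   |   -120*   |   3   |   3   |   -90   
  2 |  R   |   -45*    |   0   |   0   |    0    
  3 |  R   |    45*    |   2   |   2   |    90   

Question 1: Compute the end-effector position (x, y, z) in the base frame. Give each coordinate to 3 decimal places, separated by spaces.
-0.768 -5.330 3.000

after link 1: o_1 = (-1.5000, -2.5981, 3.0000)
after link 2: o_2 = (-1.5000, -2.5981, 3.0000)
after link 3: o_3 = (-0.7679, -5.3301, 3.0000)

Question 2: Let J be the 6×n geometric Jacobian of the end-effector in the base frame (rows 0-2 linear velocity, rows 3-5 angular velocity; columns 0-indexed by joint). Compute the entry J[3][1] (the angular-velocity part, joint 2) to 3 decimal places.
0.866

axis z_1 = (0.8660,-0.5000,0.0000); lever o_n−o_1 = (0.7321,-2.7321,0.0000)
cross product → J_v[:, 1] = (0.0000,0.0000,-2.0000)
J_ω[:, 1] = z_1
entry J[3][1] = 0.8660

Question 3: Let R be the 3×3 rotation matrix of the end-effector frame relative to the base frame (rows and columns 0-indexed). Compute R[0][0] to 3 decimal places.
-0.500

End-effector x-axis (col 0 of R) = (-0.5000,-0.8660,0.0000)
R[0][0] = -0.5000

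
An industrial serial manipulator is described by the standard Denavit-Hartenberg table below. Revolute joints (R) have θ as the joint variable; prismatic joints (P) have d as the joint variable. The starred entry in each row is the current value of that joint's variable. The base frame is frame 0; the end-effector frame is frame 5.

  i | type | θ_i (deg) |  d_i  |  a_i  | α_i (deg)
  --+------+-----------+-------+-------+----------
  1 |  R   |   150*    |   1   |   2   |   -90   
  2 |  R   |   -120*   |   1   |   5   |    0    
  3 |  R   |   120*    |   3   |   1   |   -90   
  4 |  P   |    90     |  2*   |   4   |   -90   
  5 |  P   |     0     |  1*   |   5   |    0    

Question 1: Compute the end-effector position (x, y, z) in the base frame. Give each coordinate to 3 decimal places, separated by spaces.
after link 1: o_1 = (-1.7321, 1.0000, 1.0000)
after link 2: o_2 = (-0.0670, -1.1160, 5.3301)
after link 3: o_3 = (-2.4330, -3.2141, 5.3301)
after link 4: o_4 = (-0.4330, 0.2500, 3.3301)
after link 5: o_5 = (2.9330, 4.0801, 3.3301)

2.933 4.080 3.330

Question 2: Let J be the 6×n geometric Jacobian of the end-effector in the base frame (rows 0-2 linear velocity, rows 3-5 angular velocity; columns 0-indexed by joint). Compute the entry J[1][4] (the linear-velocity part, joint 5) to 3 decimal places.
prismatic axis z_4 = (0.8660,-0.5000,-0.0000)
J_v[:, 4] = z_4; J_ω[:, 4] = (0,0,0)
entry J[1][4] = -0.5000

-0.500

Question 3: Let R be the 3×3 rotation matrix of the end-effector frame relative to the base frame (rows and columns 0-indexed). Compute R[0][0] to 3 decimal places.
End-effector x-axis (col 0 of R) = (0.5000,0.8660,-0.0000)
R[0][0] = 0.5000

0.500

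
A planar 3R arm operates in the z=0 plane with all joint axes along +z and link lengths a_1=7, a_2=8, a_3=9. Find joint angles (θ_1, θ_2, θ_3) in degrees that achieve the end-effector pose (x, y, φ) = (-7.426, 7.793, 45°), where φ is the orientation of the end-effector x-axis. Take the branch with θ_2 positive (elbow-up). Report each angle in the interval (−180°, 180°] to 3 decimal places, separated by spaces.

wrist centre = target − a_3·(cos φ, sin φ) = (-13.7900, 1.4290)
cos θ_2 = (192.2052−7²−8²)/(2·7·8) = 0.7072; θ_2 = 44.9933° (elbow-up)
β = atan2(1.4290,-13.7900) = 174.0836°; ψ = atan2(5.6562,12.6575) = 24.0782°
θ_1 = β − ψ = 150.0054°
θ_3 = φ − θ_1 − θ_2 = -149.9988° (wrapped to (-180°,180°])

150.005 44.993 -149.999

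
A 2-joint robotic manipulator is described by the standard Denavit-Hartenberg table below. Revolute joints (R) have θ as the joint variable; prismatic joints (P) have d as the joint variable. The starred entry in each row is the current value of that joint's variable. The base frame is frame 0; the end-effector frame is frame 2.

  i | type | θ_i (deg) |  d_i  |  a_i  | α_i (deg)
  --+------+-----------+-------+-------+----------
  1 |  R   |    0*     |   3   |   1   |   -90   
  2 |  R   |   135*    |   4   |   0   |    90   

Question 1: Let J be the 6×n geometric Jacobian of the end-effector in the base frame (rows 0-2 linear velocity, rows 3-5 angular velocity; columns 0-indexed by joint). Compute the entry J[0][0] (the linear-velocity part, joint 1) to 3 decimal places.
-4.000

axis z_0 = ẑ; lever o_n−o_0 = (1.0000,4.0000,3.0000)
cross product → J_v[:, 0] = (-4.0000,1.0000,0.0000)
J_ω[:, 0] = z_0
entry J[0][0] = -4.0000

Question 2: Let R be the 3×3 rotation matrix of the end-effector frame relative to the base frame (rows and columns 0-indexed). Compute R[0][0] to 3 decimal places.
-0.707

End-effector x-axis (col 0 of R) = (-0.7071,0.0000,-0.7071)
R[0][0] = -0.7071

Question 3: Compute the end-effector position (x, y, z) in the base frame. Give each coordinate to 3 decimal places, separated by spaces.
1.000 4.000 3.000

after link 1: o_1 = (1.0000, 0.0000, 3.0000)
after link 2: o_2 = (1.0000, 4.0000, 3.0000)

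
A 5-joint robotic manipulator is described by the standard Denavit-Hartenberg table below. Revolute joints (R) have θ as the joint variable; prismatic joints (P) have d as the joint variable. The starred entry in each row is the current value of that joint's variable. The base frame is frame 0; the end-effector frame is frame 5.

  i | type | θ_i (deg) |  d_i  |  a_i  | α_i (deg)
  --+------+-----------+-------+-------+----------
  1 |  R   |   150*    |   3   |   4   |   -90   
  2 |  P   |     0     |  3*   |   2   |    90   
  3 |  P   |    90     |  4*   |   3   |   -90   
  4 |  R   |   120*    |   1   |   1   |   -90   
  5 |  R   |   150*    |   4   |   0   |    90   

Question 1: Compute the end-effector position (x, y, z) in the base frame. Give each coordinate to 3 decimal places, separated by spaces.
-5.348 0.737 8.134

after link 1: o_1 = (-3.4641, 2.0000, 3.0000)
after link 2: o_2 = (-6.6962, 0.4019, 3.0000)
after link 3: o_3 = (-8.1962, -2.1962, 7.0000)
after link 4: o_4 = (-7.0801, -2.2631, 6.1340)
after link 5: o_5 = (-5.3481, 0.7369, 8.1340)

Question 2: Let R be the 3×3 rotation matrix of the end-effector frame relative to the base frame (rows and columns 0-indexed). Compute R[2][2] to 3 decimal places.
End-effector z-axis (col 2 of R) = (-0.6250,0.6495,-0.4330)
R[2][2] = -0.4330

-0.433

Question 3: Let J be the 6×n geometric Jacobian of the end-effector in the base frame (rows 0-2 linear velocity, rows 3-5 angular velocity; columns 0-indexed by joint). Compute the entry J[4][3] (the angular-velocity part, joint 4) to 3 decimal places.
axis z_3 = (0.8660,-0.5000,0.0000); lever o_n−o_3 = (2.8481,2.9330,1.1340)
cross product → J_v[:, 3] = (-0.5670,-0.9821,3.9641)
J_ω[:, 3] = z_3
entry J[4][3] = -0.5000

-0.500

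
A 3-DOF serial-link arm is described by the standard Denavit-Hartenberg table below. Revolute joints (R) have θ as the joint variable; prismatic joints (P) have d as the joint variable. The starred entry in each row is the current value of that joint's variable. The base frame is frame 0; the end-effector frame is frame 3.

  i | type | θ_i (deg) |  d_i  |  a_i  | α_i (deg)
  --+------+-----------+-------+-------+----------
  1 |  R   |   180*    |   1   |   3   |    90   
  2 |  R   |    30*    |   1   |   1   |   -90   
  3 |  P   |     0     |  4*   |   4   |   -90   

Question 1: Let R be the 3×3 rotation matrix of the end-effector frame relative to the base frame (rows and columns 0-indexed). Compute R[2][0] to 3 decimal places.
0.500

End-effector x-axis (col 0 of R) = (-0.8660,0.0000,0.5000)
R[2][0] = 0.5000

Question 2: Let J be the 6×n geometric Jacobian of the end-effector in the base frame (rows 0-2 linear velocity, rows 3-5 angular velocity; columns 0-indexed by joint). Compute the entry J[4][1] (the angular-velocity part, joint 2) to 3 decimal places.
axis z_1 = (0.0000,1.0000,0.0000); lever o_n−o_1 = (-2.3301,1.0000,5.9641)
cross product → J_v[:, 1] = (5.9641,-0.0000,2.3301)
J_ω[:, 1] = z_1
entry J[4][1] = 1.0000

1.000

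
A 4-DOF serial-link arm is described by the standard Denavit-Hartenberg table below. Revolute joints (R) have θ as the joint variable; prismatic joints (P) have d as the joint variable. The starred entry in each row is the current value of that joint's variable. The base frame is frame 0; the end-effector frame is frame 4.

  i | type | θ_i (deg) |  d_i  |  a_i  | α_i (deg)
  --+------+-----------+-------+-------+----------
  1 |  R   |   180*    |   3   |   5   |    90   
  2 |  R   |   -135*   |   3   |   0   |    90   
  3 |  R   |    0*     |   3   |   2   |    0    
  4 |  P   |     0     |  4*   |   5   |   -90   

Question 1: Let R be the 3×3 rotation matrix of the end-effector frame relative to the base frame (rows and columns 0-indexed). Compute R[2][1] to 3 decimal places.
End-effector y-axis (col 1 of R) = (-0.7071,0.0000,-0.7071)
R[2][1] = -0.7071

-0.707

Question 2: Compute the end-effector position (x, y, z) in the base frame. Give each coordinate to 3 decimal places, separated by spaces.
after link 1: o_1 = (-5.0000, 0.0000, 3.0000)
after link 2: o_2 = (-5.0000, 3.0000, 3.0000)
after link 3: o_3 = (-1.4645, 3.0000, 3.7071)
after link 4: o_4 = (4.8995, 3.0000, 3.0000)

4.899 3.000 3.000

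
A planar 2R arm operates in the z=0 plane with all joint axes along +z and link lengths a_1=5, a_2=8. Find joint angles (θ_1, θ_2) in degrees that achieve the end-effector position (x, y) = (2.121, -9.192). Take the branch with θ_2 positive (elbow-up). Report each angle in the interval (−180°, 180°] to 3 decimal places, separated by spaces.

cos θ_2 = (88.9915−5²−8²)/(2·5·8) = -0.0001; θ_2 = 90.0061° (elbow-up)
β = atan2(-9.1920,2.1210) = -77.0067°; ψ = atan2(8.0000,4.9992) = 57.9990°
θ_1 = β − ψ = -135.0057°

-135.006 90.006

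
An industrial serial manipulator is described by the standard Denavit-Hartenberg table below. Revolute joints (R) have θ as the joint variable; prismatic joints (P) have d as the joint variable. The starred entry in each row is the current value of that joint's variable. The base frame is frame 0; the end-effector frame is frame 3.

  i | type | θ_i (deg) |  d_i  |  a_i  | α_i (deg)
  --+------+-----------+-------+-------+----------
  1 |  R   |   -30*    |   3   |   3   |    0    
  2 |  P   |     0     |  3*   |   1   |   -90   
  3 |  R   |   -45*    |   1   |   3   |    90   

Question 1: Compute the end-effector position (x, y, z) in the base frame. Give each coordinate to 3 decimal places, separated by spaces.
5.801 -2.195 8.121

after link 1: o_1 = (2.5981, -1.5000, 3.0000)
after link 2: o_2 = (3.4641, -2.0000, 6.0000)
after link 3: o_3 = (5.8012, -2.1946, 8.1213)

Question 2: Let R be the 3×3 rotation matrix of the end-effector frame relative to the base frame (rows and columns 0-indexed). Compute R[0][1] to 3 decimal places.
End-effector y-axis (col 1 of R) = (0.5000,0.8660,0.0000)
R[0][1] = 0.5000

0.500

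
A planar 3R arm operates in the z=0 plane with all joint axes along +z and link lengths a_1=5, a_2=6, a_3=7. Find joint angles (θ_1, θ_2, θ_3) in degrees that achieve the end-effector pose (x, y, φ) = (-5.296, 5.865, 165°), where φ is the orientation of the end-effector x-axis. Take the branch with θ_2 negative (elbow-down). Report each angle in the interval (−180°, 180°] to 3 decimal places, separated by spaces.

wrist centre = target − a_3·(cos φ, sin φ) = (1.4655, 4.0533)
cos θ_2 = (18.5766−5²−6²)/(2·5·6) = -0.7071; θ_2 = -134.9959° (elbow-down)
β = atan2(4.0533,1.4655) = 70.1223°; ψ = atan2(-4.2429,0.7577) = -79.8754°
θ_1 = β − ψ = 149.9977°
θ_3 = φ − θ_1 − θ_2 = 149.9982° (wrapped to (-180°,180°])

149.998 -134.996 149.998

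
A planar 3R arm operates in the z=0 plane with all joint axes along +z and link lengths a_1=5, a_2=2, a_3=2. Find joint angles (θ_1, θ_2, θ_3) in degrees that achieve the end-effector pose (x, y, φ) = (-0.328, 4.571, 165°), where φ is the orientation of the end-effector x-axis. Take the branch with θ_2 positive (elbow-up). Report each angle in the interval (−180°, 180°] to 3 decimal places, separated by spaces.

44.998 119.993 0.008

wrist centre = target − a_3·(cos φ, sin φ) = (1.6039, 4.0534)
cos θ_2 = (19.0021−5²−2²)/(2·5·2) = -0.4999; θ_2 = 119.9931° (elbow-up)
β = atan2(4.0534,1.6039) = 68.4121°; ψ = atan2(1.7322,4.0002) = 23.4136°
θ_1 = β − ψ = 44.9985°
θ_3 = φ − θ_1 − θ_2 = 0.0084° (wrapped to (-180°,180°])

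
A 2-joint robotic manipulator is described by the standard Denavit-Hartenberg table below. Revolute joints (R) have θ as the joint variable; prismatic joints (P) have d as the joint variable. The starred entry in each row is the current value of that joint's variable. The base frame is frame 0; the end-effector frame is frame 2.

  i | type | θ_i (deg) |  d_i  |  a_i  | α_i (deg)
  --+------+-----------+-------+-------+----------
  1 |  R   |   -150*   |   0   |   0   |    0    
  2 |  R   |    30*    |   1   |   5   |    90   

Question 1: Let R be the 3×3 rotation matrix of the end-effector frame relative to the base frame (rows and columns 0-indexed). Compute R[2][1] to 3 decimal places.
End-effector y-axis (col 1 of R) = (0.0000,-0.0000,1.0000)
R[2][1] = 1.0000

1.000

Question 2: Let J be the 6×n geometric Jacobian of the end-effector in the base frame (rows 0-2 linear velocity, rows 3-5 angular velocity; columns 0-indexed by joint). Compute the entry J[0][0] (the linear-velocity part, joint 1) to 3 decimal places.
4.330

axis z_0 = ẑ; lever o_n−o_0 = (-2.5000,-4.3301,1.0000)
cross product → J_v[:, 0] = (4.3301,-2.5000,0.0000)
J_ω[:, 0] = z_0
entry J[0][0] = 4.3301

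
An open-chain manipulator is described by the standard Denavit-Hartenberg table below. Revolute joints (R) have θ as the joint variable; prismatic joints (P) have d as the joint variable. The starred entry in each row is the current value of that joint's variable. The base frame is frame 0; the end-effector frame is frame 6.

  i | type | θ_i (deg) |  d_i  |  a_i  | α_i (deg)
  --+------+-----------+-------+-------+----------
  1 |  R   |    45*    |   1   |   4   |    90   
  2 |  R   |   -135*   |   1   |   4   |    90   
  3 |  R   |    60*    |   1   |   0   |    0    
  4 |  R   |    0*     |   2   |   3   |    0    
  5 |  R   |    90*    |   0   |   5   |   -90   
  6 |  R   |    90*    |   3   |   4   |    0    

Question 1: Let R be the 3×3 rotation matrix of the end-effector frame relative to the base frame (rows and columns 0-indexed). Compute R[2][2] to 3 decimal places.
0.354

End-effector z-axis (col 2 of R) = (-0.3624,0.8624,0.3536)
R[2][2] = 0.3536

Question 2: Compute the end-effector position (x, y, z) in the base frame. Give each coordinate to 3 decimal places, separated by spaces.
5.968 1.019 0.526

after link 1: o_1 = (2.8284, 2.8284, 1.0000)
after link 2: o_2 = (1.5355, 0.1213, -1.8284)
after link 3: o_3 = (1.0355, -0.3787, -1.1213)
after link 4: o_4 = (1.1227, -3.9658, -0.7678)
after link 5: o_5 = (5.0555, -3.5685, 2.2941)
after link 6: o_6 = (5.9684, 1.0186, 0.5263)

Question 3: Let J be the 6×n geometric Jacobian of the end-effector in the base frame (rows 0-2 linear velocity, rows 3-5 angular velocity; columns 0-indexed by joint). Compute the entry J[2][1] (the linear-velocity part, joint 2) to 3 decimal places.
axis z_1 = (0.7071,-0.7071,0.0000); lever o_n−o_1 = (3.1399,-1.8098,-0.4737)
cross product → J_v[:, 1] = (0.3349,0.3349,0.9405)
J_ω[:, 1] = z_1
entry J[2][1] = 0.9405

0.941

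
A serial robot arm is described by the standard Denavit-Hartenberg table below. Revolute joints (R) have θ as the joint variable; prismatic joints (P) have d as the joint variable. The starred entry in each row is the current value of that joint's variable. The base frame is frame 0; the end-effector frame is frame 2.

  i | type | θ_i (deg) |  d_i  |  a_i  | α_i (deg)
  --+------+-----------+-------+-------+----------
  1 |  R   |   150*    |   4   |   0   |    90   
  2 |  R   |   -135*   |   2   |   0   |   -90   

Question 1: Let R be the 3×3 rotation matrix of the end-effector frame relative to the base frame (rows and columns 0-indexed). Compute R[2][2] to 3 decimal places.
End-effector z-axis (col 2 of R) = (-0.6124,0.3536,-0.7071)
R[2][2] = -0.7071

-0.707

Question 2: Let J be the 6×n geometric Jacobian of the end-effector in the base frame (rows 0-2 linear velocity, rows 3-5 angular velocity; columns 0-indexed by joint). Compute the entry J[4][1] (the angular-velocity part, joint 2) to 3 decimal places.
axis z_1 = (0.5000,0.8660,0.0000); lever o_n−o_1 = (1.0000,1.7321,0.0000)
cross product → J_v[:, 1] = (-0.0000,0.0000,0.0000)
J_ω[:, 1] = z_1
entry J[4][1] = 0.8660

0.866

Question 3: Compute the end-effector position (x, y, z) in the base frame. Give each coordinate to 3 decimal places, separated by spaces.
after link 1: o_1 = (0.0000, 0.0000, 4.0000)
after link 2: o_2 = (1.0000, 1.7321, 4.0000)

1.000 1.732 4.000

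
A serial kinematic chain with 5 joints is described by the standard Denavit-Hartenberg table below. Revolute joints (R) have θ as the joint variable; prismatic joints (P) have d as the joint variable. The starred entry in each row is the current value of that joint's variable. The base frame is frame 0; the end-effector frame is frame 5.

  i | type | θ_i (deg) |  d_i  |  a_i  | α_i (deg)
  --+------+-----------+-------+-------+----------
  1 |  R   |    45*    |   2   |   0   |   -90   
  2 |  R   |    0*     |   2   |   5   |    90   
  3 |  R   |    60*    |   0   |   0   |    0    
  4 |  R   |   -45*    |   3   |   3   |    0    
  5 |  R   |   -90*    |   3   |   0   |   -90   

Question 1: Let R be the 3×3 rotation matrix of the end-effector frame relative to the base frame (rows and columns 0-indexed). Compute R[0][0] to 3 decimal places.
End-effector x-axis (col 0 of R) = (0.8660,-0.5000,0.0000)
R[0][0] = 0.8660

0.866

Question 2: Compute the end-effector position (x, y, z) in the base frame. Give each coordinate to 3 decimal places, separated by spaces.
3.621 7.548 8.000

after link 1: o_1 = (0.0000, 0.0000, 2.0000)
after link 2: o_2 = (2.1213, 4.9497, 2.0000)
after link 3: o_3 = (2.1213, 4.9497, 2.0000)
after link 4: o_4 = (3.6213, 7.5478, 5.0000)
after link 5: o_5 = (3.6213, 7.5478, 8.0000)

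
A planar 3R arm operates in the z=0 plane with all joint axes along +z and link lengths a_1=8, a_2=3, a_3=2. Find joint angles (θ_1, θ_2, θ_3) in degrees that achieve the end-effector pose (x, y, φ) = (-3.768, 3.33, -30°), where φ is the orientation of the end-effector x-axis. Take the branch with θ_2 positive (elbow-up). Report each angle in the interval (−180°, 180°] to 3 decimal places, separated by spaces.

120.001 120.001 89.998

wrist centre = target − a_3·(cos φ, sin φ) = (-5.5001, 4.3300)
cos θ_2 = (48.9995−8²−3²)/(2·8·3) = -0.5000; θ_2 = 120.0007° (elbow-up)
β = atan2(4.3300,-5.5001) = 141.7879°; ψ = atan2(2.5981,6.5000) = 21.7867°
θ_1 = β − ψ = 120.0011°
θ_3 = φ − θ_1 − θ_2 = 89.9981° (wrapped to (-180°,180°])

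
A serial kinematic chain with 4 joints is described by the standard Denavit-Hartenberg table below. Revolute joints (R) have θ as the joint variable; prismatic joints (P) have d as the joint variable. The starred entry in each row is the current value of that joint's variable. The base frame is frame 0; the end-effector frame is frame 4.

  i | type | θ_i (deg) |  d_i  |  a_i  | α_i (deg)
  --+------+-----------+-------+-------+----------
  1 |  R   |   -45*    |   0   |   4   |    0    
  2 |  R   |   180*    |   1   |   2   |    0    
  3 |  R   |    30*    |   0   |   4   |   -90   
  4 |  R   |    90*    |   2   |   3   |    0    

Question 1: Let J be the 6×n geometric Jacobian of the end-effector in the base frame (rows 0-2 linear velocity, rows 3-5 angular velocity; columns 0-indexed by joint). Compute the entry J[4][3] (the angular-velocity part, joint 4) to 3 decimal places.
axis z_3 = (-0.2588,-0.9659,0.0000); lever o_n−o_3 = (-0.5176,-1.9319,-3.0000)
cross product → J_v[:, 3] = (2.8978,-0.7765,-0.0000)
J_ω[:, 3] = z_3
entry J[4][3] = -0.9659

-0.966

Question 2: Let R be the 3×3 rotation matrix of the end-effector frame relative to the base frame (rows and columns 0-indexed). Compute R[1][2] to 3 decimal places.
-0.966

End-effector z-axis (col 2 of R) = (-0.2588,-0.9659,0.0000)
R[1][2] = -0.9659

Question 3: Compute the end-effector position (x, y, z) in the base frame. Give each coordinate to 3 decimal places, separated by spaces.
after link 1: o_1 = (2.8284, -2.8284, 0.0000)
after link 2: o_2 = (1.4142, -1.4142, 1.0000)
after link 3: o_3 = (-2.4495, -0.3789, 1.0000)
after link 4: o_4 = (-2.9671, -2.3108, -2.0000)

-2.967 -2.311 -2.000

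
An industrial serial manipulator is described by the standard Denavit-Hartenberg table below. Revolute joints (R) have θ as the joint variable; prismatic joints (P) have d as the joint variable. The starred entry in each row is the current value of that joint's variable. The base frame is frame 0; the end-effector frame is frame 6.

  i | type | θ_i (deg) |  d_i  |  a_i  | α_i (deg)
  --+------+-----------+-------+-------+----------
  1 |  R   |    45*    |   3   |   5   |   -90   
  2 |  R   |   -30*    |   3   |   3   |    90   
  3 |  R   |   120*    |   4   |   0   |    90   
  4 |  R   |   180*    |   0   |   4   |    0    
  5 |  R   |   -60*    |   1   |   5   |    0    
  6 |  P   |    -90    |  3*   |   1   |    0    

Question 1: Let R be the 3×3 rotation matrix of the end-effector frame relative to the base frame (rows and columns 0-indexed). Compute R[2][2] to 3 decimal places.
End-effector z-axis (col 2 of R) = (0.1768,0.8839,0.4330)
R[2][2] = 0.4330

0.433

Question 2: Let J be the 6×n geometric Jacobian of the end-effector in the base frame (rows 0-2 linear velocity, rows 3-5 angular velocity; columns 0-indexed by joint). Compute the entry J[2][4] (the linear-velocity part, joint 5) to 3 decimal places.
axis z_4 = (0.1768,0.8839,0.4330); lever o_n−o_4 = (0.5003,1.3275,6.3236)
cross product → J_v[:, 4] = (5.0145,-0.9012,-0.2075)
J_ω[:, 4] = z_4
entry J[2][4] = -0.2075

-0.208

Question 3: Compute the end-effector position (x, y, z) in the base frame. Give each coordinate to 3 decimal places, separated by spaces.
after link 1: o_1 = (3.5355, 3.5355, 3.0000)
after link 2: o_2 = (3.2513, 7.4940, 4.5000)
after link 3: o_3 = (1.8371, 6.0798, 7.9641)
after link 4: o_4 = (5.5114, 4.8550, 8.9641)
after link 5: o_5 = (6.4536, 3.4425, 13.7721)
after link 6: o_6 = (6.0117, 6.1825, 15.2877)

6.012 6.183 15.288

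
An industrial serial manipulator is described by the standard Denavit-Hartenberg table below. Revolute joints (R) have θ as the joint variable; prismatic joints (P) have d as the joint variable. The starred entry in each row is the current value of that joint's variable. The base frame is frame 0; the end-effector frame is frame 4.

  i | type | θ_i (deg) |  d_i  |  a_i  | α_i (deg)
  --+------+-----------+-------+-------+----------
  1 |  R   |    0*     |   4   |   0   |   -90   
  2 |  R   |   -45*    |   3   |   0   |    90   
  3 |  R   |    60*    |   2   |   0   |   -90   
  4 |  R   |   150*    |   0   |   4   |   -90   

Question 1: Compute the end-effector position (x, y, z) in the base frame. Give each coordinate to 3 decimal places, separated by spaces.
-1.225 0.000 2.775

after link 1: o_1 = (0.0000, 0.0000, 4.0000)
after link 2: o_2 = (0.0000, 3.0000, 4.0000)
after link 3: o_3 = (-1.4142, 3.0000, 5.4142)
after link 4: o_4 = (-1.2247, 0.0000, 2.7753)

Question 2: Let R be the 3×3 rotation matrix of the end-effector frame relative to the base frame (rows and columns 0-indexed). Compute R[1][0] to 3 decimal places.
End-effector x-axis (col 0 of R) = (0.0474,-0.7500,-0.6597)
R[1][0] = -0.7500

-0.750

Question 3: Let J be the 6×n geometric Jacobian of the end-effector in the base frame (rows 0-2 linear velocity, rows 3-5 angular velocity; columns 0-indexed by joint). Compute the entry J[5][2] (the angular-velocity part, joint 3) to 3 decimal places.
0.707

axis z_2 = (-0.7071,0.0000,0.7071); lever o_n−o_2 = (-1.2247,-3.0000,-1.2247)
cross product → J_v[:, 2] = (2.1213,-1.7321,2.1213)
J_ω[:, 2] = z_2
entry J[5][2] = 0.7071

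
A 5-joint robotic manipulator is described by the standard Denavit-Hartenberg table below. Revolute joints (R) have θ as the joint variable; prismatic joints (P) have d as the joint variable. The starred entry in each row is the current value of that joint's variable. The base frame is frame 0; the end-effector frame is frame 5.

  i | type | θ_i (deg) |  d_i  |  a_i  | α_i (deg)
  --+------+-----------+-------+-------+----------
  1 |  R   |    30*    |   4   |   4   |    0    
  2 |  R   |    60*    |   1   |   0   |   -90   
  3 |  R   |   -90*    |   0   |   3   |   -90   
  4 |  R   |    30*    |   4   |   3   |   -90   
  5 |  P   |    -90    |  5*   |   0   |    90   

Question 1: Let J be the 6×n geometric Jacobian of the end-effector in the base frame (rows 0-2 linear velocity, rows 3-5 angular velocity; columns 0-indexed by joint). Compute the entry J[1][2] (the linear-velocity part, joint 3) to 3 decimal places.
3.098

axis z_2 = (-1.0000,0.0000,0.0000); lever o_n−o_2 = (5.8301,4.0000,3.0981)
cross product → J_v[:, 2] = (0.0000,3.0981,-4.0000)
J_ω[:, 2] = z_2
entry J[1][2] = 3.0981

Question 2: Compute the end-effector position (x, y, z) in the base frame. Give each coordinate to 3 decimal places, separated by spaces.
9.294 6.000 8.098

after link 1: o_1 = (3.4641, 2.0000, 4.0000)
after link 2: o_2 = (3.4641, 2.0000, 5.0000)
after link 3: o_3 = (3.4641, 2.0000, 8.0000)
after link 4: o_4 = (4.9641, 6.0000, 10.5981)
after link 5: o_5 = (9.2942, 6.0000, 8.0981)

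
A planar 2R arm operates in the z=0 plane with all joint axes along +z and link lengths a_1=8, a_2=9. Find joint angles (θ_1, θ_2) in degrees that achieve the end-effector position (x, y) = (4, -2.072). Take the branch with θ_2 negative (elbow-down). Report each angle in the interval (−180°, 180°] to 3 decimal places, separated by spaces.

59.997 -149.999

cos θ_2 = (20.2932−8²−9²)/(2·8·9) = -0.8660; θ_2 = -149.9993° (elbow-down)
β = atan2(-2.0720,4.0000) = -27.3842°; ψ = atan2(-4.5001,0.2058) = -87.3812°
θ_1 = β − ψ = 59.9971°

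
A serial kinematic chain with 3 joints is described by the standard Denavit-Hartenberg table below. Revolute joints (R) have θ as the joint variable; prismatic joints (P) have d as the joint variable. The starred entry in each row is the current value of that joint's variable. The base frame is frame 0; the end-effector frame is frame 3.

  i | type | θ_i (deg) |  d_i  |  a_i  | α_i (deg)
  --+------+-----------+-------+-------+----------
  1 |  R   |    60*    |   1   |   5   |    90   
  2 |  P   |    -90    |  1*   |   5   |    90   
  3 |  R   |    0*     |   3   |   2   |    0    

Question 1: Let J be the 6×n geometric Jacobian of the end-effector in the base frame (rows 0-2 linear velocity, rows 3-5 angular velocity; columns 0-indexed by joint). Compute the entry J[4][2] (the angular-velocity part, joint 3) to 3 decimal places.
axis z_2 = (-0.5000,-0.8660,-0.0000); lever o_n−o_2 = (-1.5000,-2.5981,-2.0000)
cross product → J_v[:, 2] = (1.7321,-1.0000,0.0000)
J_ω[:, 2] = z_2
entry J[4][2] = -0.8660

-0.866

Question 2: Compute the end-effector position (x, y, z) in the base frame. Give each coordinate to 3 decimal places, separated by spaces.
1.866 1.232 -6.000

after link 1: o_1 = (2.5000, 4.3301, 1.0000)
after link 2: o_2 = (3.3660, 3.8301, -4.0000)
after link 3: o_3 = (1.8660, 1.2321, -6.0000)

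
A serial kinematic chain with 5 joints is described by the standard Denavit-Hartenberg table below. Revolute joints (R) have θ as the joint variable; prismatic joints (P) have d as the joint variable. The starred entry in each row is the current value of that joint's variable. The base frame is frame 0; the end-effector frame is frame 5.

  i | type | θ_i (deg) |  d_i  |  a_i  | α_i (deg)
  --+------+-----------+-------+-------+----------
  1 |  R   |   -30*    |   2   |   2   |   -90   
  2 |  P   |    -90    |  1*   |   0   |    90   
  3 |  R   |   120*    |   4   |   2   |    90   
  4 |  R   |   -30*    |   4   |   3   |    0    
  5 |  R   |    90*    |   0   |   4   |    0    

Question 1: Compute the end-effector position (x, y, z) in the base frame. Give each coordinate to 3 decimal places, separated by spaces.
0.924 9.529 2.165

after link 1: o_1 = (1.7321, -1.0000, 2.0000)
after link 2: o_2 = (2.2321, -0.1340, 2.0000)
after link 3: o_3 = (-0.3660, 3.3660, 1.0000)
after link 4: o_4 = (3.0580, 6.2966, 3.1651)
after link 5: o_5 = (0.9240, 9.5287, 2.1651)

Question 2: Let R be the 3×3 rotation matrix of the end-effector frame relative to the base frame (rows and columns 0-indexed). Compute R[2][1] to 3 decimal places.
0.433

End-effector y-axis (col 1 of R) = (-0.8080,-0.3995,0.4330)
R[2][1] = 0.4330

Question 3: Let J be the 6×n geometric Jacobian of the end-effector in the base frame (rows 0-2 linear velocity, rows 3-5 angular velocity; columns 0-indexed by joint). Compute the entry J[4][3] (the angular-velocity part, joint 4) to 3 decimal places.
axis z_3 = (0.2500,0.4330,0.8660); lever o_n−o_3 = (1.2901,6.1627,1.1651)
cross product → J_v[:, 3] = (-4.8325,0.8260,0.9821)
J_ω[:, 3] = z_3
entry J[4][3] = 0.4330

0.433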